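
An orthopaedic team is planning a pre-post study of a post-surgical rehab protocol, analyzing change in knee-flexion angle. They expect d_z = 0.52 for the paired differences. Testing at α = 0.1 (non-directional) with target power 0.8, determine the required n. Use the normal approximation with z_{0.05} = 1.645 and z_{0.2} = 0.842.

For a paired (one-sample on differences) test: n = ((z_{α/2} + z_β) / d)².
z_{α/2} + z_β = 1.645 + 0.842 = 2.487.
n = (2.487 / 0.52)² = 4.783² = 22.87.
Round up.

n = 23 pairs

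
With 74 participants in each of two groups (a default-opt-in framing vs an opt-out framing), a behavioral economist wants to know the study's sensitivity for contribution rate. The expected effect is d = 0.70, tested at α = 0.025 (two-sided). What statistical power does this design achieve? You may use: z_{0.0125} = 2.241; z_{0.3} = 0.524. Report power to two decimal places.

For two equal groups, power = Φ(d·√(n/2) − z_{α/2}).
d·√(n/2) = 0.70 × √(74/2) = 0.70 × 6.083 = 4.258.
z_β = 4.258 − 2.241 = 2.017.
Power = Φ(2.017) = 0.978.

power ≈ 0.98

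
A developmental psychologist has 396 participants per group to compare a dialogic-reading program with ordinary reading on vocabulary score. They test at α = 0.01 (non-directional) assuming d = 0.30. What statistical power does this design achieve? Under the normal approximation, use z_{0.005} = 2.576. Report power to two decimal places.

power ≈ 0.95

For two equal groups, power = Φ(d·√(n/2) − z_{α/2}).
d·√(n/2) = 0.30 × √(396/2) = 0.30 × 14.071 = 4.221.
z_β = 4.221 − 2.576 = 1.645.
Power = Φ(1.645) = 0.950.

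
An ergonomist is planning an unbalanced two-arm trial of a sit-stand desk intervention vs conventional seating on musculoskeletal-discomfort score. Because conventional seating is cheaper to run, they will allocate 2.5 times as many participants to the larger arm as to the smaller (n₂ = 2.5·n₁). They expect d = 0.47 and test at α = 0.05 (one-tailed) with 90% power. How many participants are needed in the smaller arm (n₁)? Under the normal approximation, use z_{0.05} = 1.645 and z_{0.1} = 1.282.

n₁ = 55

With allocation ratio k = n₂/n₁ = 2.5, Var(x̄₁−x̄₂) = σ²(1/n₁ + 1/(k·n₁)) = σ²·(k+1)/(k·n₁).
So n₁ = (1 + 1/k)·((z_{α} + z_β)/d)² = 1.400 × (2.927/0.47)².
n₁ = 1.400 × 38.78 = 54.3.
Round up: n₁ = 55, giving n₂ = ⌈2.5 × 55⌉ = ⌈137.5⌉ = 138.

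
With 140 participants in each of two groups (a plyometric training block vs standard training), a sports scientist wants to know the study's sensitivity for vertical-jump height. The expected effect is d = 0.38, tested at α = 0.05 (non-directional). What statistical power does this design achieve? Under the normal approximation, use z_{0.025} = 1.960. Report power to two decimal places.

For two equal groups, power = Φ(d·√(n/2) − z_{α/2}).
d·√(n/2) = 0.38 × √(140/2) = 0.38 × 8.367 = 3.179.
z_β = 3.179 − 1.960 = 1.219.
Power = Φ(1.219) = 0.889.

power ≈ 0.89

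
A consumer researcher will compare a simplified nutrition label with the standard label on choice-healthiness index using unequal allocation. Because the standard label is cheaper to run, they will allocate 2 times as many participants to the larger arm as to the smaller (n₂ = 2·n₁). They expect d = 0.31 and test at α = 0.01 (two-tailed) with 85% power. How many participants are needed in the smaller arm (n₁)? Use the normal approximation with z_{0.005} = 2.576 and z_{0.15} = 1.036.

n₁ = 204

With allocation ratio k = n₂/n₁ = 2, Var(x̄₁−x̄₂) = σ²(1/n₁ + 1/(k·n₁)) = σ²·(k+1)/(k·n₁).
So n₁ = (1 + 1/k)·((z_{α/2} + z_β)/d)² = 1.500 × (3.612/0.31)².
n₁ = 1.500 × 135.76 = 203.6.
Round up: n₁ = 204, giving n₂ = 2 × 204 = 408.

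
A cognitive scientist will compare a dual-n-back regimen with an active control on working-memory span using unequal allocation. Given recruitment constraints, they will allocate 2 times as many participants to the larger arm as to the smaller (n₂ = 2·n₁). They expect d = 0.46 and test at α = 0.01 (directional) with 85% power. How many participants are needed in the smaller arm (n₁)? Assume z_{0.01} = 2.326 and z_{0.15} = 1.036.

With allocation ratio k = n₂/n₁ = 2, Var(x̄₁−x̄₂) = σ²(1/n₁ + 1/(k·n₁)) = σ²·(k+1)/(k·n₁).
So n₁ = (1 + 1/k)·((z_{α} + z_β)/d)² = 1.500 × (3.362/0.46)².
n₁ = 1.500 × 53.42 = 80.1.
Round up: n₁ = 81, giving n₂ = 2 × 81 = 162.

n₁ = 81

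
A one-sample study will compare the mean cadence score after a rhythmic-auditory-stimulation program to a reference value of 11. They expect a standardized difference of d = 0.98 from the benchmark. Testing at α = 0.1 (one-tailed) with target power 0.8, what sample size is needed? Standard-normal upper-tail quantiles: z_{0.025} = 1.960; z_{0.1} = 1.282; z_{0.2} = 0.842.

For a one-sample test: n = ((z_{α} + z_β) / d)².
z_{α} + z_β = 1.282 + 0.842 = 2.124.
n = (2.124 / 0.98)² = 2.167² = 4.70.
Round up.

n = 5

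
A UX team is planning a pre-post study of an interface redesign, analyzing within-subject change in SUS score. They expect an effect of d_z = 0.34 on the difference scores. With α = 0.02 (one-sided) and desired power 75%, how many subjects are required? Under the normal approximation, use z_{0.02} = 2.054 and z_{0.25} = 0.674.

For a paired (one-sample on differences) test: n = ((z_{α} + z_β) / d)².
z_{α} + z_β = 2.054 + 0.674 = 2.728.
n = (2.728 / 0.34)² = 8.024² = 64.38.
Round up.

n = 65 pairs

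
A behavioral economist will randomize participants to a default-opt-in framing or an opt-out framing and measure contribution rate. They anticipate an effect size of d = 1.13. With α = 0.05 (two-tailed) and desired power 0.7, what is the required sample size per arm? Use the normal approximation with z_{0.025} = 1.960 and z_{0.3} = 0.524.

n = 10 per group

For two independent groups with equal n: n = 2·((z_{α/2} + z_β) / d)².
z_{α/2} + z_β = 1.960 + 0.524 = 2.484.
n = 2 × (2.484 / 1.13)² = 2 × 2.198² = 2 × 4.83 = 9.7.
Round up to the next whole participant.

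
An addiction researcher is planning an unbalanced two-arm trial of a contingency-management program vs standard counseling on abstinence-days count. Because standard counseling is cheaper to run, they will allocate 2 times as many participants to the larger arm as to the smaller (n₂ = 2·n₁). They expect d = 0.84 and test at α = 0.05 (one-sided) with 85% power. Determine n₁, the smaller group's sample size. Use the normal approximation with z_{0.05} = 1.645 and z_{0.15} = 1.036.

With allocation ratio k = n₂/n₁ = 2, Var(x̄₁−x̄₂) = σ²(1/n₁ + 1/(k·n₁)) = σ²·(k+1)/(k·n₁).
So n₁ = (1 + 1/k)·((z_{α} + z_β)/d)² = 1.500 × (2.681/0.84)².
n₁ = 1.500 × 10.19 = 15.3.
Round up: n₁ = 16, giving n₂ = 2 × 16 = 32.

n₁ = 16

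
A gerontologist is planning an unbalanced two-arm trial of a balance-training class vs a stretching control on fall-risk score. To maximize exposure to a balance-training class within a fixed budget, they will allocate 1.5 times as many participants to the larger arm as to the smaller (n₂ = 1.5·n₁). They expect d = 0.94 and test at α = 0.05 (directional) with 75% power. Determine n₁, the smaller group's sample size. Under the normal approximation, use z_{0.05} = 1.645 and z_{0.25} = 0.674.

n₁ = 11

With allocation ratio k = n₂/n₁ = 1.5, Var(x̄₁−x̄₂) = σ²(1/n₁ + 1/(k·n₁)) = σ²·(k+1)/(k·n₁).
So n₁ = (1 + 1/k)·((z_{α} + z_β)/d)² = 1.667 × (2.319/0.94)².
n₁ = 1.667 × 6.09 = 10.1.
Round up: n₁ = 11, giving n₂ = ⌈1.5 × 11⌉ = ⌈16.5⌉ = 17.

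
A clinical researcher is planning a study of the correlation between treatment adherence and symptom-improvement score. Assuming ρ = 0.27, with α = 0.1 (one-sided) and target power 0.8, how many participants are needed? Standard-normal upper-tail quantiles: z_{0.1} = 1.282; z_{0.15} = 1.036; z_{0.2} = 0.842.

n = 62

Fisher's z: C = ½·ln((1+r)/(1−r)) = ½·ln(1.7397) = 0.2769.
n = ((z_{α} + z_β)/C)² + 3.
(1.282 + 0.842) / 0.2769 = 2.124 / 0.2769 = 7.671.
n = 7.671² + 3 = 58.84 + 3 = 61.8.
Round up.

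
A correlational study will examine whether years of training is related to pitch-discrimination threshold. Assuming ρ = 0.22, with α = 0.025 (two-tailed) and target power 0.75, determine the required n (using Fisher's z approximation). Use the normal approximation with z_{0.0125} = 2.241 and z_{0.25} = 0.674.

n = 173

Fisher's z: C = ½·ln((1+r)/(1−r)) = ½·ln(1.5641) = 0.2237.
n = ((z_{α/2} + z_β)/C)² + 3.
(2.241 + 0.674) / 0.2237 = 2.915 / 0.2237 = 13.031.
n = 13.031² + 3 = 169.80 + 3 = 172.8.
Round up.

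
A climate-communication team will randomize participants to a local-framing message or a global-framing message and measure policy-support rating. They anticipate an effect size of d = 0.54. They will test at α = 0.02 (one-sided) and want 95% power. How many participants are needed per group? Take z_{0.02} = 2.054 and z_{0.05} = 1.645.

n = 94 per group

For two independent groups with equal n: n = 2·((z_{α} + z_β) / d)².
z_{α} + z_β = 2.054 + 1.645 = 3.699.
n = 2 × (3.699 / 0.54)² = 2 × 6.850² = 2 × 46.92 = 93.8.
Round up to the next whole participant.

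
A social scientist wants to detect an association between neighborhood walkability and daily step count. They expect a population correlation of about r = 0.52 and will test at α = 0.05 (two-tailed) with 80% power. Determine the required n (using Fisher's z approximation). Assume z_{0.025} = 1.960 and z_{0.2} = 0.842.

n = 27

Fisher's z: C = ½·ln((1+r)/(1−r)) = ½·ln(3.1667) = 0.5763.
n = ((z_{α/2} + z_β)/C)² + 3.
(1.960 + 0.842) / 0.5763 = 2.802 / 0.5763 = 4.862.
n = 4.862² + 3 = 23.64 + 3 = 26.6.
Round up.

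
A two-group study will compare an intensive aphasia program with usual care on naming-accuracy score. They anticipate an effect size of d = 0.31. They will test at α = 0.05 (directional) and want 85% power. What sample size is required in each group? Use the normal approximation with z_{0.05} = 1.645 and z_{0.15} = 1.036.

For two independent groups with equal n: n = 2·((z_{α} + z_β) / d)².
z_{α} + z_β = 1.645 + 1.036 = 2.681.
n = 2 × (2.681 / 0.31)² = 2 × 8.648² = 2 × 74.79 = 149.6.
Round up to the next whole participant.

n = 150 per group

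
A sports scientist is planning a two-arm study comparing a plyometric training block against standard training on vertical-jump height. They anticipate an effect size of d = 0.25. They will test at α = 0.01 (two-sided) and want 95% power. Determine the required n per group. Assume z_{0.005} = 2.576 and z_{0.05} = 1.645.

For two independent groups with equal n: n = 2·((z_{α/2} + z_β) / d)².
z_{α/2} + z_β = 2.576 + 1.645 = 4.221.
n = 2 × (4.221 / 0.25)² = 2 × 16.884² = 2 × 285.07 = 570.1.
Round up to the next whole participant.

n = 571 per group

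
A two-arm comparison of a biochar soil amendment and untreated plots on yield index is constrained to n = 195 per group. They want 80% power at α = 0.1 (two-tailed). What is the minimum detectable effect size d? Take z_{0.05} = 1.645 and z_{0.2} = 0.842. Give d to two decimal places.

d_min ≈ 0.25

For two independent groups of n = 195 each: d_min = (z_{α/2} + z_β)·√(2/n).
z-sum = 1.645 + 0.842 = 2.487.
d_min = 2.487 × √(2/195) = 2.487 × 0.1013 = 0.252.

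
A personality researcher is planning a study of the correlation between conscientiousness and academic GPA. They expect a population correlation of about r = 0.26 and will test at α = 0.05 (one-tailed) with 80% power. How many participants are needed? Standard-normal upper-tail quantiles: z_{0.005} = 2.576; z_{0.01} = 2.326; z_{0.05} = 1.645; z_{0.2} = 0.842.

n = 91

Fisher's z: C = ½·ln((1+r)/(1−r)) = ½·ln(1.7027) = 0.2661.
n = ((z_{α} + z_β)/C)² + 3.
(1.645 + 0.842) / 0.2661 = 2.487 / 0.2661 = 9.346.
n = 9.346² + 3 = 87.35 + 3 = 90.3.
Round up.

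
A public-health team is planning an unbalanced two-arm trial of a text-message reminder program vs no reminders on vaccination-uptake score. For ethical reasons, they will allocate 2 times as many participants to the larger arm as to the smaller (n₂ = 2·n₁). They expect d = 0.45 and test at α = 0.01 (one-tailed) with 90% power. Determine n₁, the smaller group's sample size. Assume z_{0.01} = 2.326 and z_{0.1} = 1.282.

With allocation ratio k = n₂/n₁ = 2, Var(x̄₁−x̄₂) = σ²(1/n₁ + 1/(k·n₁)) = σ²·(k+1)/(k·n₁).
So n₁ = (1 + 1/k)·((z_{α} + z_β)/d)² = 1.500 × (3.608/0.45)².
n₁ = 1.500 × 64.28 = 96.4.
Round up: n₁ = 97, giving n₂ = 2 × 97 = 194.

n₁ = 97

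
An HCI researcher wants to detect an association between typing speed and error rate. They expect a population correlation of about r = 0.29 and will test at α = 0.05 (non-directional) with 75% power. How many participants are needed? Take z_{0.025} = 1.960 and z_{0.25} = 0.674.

Fisher's z: C = ½·ln((1+r)/(1−r)) = ½·ln(1.8169) = 0.2986.
n = ((z_{α/2} + z_β)/C)² + 3.
(1.960 + 0.674) / 0.2986 = 2.634 / 0.2986 = 8.821.
n = 8.821² + 3 = 77.81 + 3 = 80.8.
Round up.

n = 81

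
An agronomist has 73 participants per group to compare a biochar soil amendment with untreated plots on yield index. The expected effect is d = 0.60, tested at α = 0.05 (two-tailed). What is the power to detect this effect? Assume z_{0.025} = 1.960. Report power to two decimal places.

power ≈ 0.95

For two equal groups, power = Φ(d·√(n/2) − z_{α/2}).
d·√(n/2) = 0.60 × √(73/2) = 0.60 × 6.042 = 3.625.
z_β = 3.625 − 1.960 = 1.665.
Power = Φ(1.665) = 0.952.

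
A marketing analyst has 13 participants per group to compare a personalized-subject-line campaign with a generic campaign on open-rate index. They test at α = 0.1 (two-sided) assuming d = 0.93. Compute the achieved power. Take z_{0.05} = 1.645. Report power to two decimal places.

power ≈ 0.77

For two equal groups, power = Φ(d·√(n/2) − z_{α/2}).
d·√(n/2) = 0.93 × √(13/2) = 0.93 × 2.550 = 2.371.
z_β = 2.371 − 1.645 = 0.726.
Power = Φ(0.726) = 0.766.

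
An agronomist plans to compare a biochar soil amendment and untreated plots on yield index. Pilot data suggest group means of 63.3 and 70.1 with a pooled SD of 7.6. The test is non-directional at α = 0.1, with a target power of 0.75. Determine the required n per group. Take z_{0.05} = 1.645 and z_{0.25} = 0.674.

Cohen's d = |M₁ − M₂| / SD_pooled = |63.3 − 70.1| / 7.6 = 6.8 / 7.6 = 0.895.
For two independent groups with equal n: n = 2·((z_{α/2} + z_β) / d)².
z_{α/2} + z_β = 1.645 + 0.674 = 2.319.
n = 2 × (2.319 / 0.895)² = 2 × 2.591² = 2 × 6.71 = 13.4.
Round up to the next whole participant.

n = 14 per group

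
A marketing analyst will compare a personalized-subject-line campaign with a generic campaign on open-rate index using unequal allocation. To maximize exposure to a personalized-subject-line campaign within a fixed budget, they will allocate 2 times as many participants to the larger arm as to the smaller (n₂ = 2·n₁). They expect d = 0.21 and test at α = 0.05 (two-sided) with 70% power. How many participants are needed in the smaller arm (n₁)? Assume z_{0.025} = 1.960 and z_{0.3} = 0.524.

With allocation ratio k = n₂/n₁ = 2, Var(x̄₁−x̄₂) = σ²(1/n₁ + 1/(k·n₁)) = σ²·(k+1)/(k·n₁).
So n₁ = (1 + 1/k)·((z_{α/2} + z_β)/d)² = 1.500 × (2.484/0.21)².
n₁ = 1.500 × 139.92 = 209.9.
Round up: n₁ = 210, giving n₂ = 2 × 210 = 420.

n₁ = 210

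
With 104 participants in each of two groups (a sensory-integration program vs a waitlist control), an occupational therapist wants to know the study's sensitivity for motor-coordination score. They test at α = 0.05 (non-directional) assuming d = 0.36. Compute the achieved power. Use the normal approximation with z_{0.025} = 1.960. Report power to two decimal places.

For two equal groups, power = Φ(d·√(n/2) − z_{α/2}).
d·√(n/2) = 0.36 × √(104/2) = 0.36 × 7.211 = 2.596.
z_β = 2.596 − 1.960 = 0.636.
Power = Φ(0.636) = 0.738.

power ≈ 0.74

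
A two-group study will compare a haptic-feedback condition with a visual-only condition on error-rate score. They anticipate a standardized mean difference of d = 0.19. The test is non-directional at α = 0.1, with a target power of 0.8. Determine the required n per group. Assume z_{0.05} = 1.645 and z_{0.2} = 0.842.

n = 343 per group

For two independent groups with equal n: n = 2·((z_{α/2} + z_β) / d)².
z_{α/2} + z_β = 1.645 + 0.842 = 2.487.
n = 2 × (2.487 / 0.19)² = 2 × 13.089² = 2 × 171.33 = 342.7.
Round up to the next whole participant.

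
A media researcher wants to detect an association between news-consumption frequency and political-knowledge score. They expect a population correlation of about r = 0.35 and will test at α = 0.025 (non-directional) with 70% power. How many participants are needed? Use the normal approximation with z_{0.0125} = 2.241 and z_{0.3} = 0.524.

Fisher's z: C = ½·ln((1+r)/(1−r)) = ½·ln(2.0769) = 0.3654.
n = ((z_{α/2} + z_β)/C)² + 3.
(2.241 + 0.524) / 0.3654 = 2.765 / 0.3654 = 7.567.
n = 7.567² + 3 = 57.26 + 3 = 60.3.
Round up.

n = 61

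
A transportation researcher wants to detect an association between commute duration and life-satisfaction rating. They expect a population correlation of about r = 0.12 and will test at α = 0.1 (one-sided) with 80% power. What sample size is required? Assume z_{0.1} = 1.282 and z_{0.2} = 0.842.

n = 314

Fisher's z: C = ½·ln((1+r)/(1−r)) = ½·ln(1.2727) = 0.1206.
n = ((z_{α} + z_β)/C)² + 3.
(1.282 + 0.842) / 0.1206 = 2.124 / 0.1206 = 17.612.
n = 17.612² + 3 = 310.18 + 3 = 313.2.
Round up.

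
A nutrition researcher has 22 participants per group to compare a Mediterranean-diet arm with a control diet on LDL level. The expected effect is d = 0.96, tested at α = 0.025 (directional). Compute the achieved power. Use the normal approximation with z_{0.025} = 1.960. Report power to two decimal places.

power ≈ 0.89

For two equal groups, power = Φ(d·√(n/2) − z_{α}).
d·√(n/2) = 0.96 × √(22/2) = 0.96 × 3.317 = 3.184.
z_β = 3.184 − 1.960 = 1.224.
Power = Φ(1.224) = 0.890.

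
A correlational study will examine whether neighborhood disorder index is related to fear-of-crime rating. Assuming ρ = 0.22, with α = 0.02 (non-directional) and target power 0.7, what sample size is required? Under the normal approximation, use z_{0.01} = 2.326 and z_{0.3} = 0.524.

n = 166

Fisher's z: C = ½·ln((1+r)/(1−r)) = ½·ln(1.5641) = 0.2237.
n = ((z_{α/2} + z_β)/C)² + 3.
(2.326 + 0.524) / 0.2237 = 2.850 / 0.2237 = 12.740.
n = 12.740² + 3 = 162.31 + 3 = 165.3.
Round up.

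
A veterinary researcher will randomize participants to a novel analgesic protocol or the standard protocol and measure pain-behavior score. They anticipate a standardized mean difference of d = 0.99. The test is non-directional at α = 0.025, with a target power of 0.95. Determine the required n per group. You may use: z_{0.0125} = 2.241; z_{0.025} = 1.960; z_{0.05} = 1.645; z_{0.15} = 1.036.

n = 31 per group

For two independent groups with equal n: n = 2·((z_{α/2} + z_β) / d)².
z_{α/2} + z_β = 2.241 + 1.645 = 3.886.
n = 2 × (3.886 / 0.99)² = 2 × 3.925² = 2 × 15.41 = 30.8.
Round up to the next whole participant.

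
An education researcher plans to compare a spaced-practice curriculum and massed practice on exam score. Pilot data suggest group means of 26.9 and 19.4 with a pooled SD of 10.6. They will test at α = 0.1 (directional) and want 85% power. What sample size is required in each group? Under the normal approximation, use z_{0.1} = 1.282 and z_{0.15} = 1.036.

Cohen's d = |M₁ − M₂| / SD_pooled = |26.9 − 19.4| / 10.6 = 7.5 / 10.6 = 0.708.
For two independent groups with equal n: n = 2·((z_{α} + z_β) / d)².
z_{α} + z_β = 1.282 + 1.036 = 2.318.
n = 2 × (2.318 / 0.708)² = 2 × 3.274² = 2 × 10.72 = 21.4.
Round up to the next whole participant.

n = 22 per group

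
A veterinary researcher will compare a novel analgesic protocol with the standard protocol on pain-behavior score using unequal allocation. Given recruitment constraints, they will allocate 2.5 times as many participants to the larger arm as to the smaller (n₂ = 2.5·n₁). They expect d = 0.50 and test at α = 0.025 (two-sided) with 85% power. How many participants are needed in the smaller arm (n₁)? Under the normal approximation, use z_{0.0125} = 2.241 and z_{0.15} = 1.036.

With allocation ratio k = n₂/n₁ = 2.5, Var(x̄₁−x̄₂) = σ²(1/n₁ + 1/(k·n₁)) = σ²·(k+1)/(k·n₁).
So n₁ = (1 + 1/k)·((z_{α/2} + z_β)/d)² = 1.400 × (3.277/0.50)².
n₁ = 1.400 × 42.95 = 60.1.
Round up: n₁ = 61, giving n₂ = ⌈2.5 × 61⌉ = ⌈152.5⌉ = 153.

n₁ = 61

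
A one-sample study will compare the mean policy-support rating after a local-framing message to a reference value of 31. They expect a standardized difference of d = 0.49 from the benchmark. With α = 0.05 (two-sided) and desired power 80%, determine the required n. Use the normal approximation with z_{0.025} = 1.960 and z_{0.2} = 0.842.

For a one-sample test: n = ((z_{α/2} + z_β) / d)².
z_{α/2} + z_β = 1.960 + 0.842 = 2.802.
n = (2.802 / 0.49)² = 5.718² = 32.70.
Round up.

n = 33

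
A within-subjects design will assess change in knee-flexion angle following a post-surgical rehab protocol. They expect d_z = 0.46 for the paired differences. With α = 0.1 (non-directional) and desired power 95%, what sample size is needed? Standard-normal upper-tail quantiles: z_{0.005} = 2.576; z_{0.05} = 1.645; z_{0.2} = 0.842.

n = 52 pairs

For a paired (one-sample on differences) test: n = ((z_{α/2} + z_β) / d)².
z_{α/2} + z_β = 1.645 + 1.645 = 3.290.
n = (3.290 / 0.46)² = 7.152² = 51.15.
Round up.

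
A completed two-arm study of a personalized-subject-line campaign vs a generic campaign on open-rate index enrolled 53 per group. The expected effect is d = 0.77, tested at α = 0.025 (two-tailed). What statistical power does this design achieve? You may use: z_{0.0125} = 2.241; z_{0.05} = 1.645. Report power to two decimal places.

For two equal groups, power = Φ(d·√(n/2) − z_{α/2}).
d·√(n/2) = 0.77 × √(53/2) = 0.77 × 5.148 = 3.964.
z_β = 3.964 − 2.241 = 1.723.
Power = Φ(1.723) = 0.958.

power ≈ 0.96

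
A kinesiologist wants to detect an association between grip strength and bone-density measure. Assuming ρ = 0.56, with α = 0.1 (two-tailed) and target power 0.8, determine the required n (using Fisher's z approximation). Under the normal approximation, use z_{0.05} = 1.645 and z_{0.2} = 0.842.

n = 19

Fisher's z: C = ½·ln((1+r)/(1−r)) = ½·ln(3.5455) = 0.6328.
n = ((z_{α/2} + z_β)/C)² + 3.
(1.645 + 0.842) / 0.6328 = 2.487 / 0.6328 = 3.930.
n = 3.930² + 3 = 15.45 + 3 = 18.4.
Round up.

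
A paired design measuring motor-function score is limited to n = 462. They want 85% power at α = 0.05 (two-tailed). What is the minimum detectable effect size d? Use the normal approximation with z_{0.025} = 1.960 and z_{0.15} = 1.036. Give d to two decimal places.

For a single sample (or paired design) of n = 462: d_min = (z_{α/2} + z_β)/√n.
z-sum = 1.960 + 1.036 = 2.996.
d_min = 2.996 / √462 = 2.996 / 21.494 = 0.139.

d_min ≈ 0.14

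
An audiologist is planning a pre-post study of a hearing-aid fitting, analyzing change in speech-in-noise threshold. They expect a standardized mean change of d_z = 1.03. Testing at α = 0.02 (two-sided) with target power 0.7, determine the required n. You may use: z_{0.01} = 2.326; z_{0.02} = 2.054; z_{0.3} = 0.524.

n = 8 pairs

For a paired (one-sample on differences) test: n = ((z_{α/2} + z_β) / d)².
z_{α/2} + z_β = 2.326 + 0.524 = 2.850.
n = (2.850 / 1.03)² = 2.767² = 7.66.
Round up.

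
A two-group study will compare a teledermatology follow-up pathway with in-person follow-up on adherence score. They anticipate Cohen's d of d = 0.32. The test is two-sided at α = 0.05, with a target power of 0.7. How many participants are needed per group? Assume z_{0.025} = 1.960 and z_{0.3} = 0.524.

n = 121 per group

For two independent groups with equal n: n = 2·((z_{α/2} + z_β) / d)².
z_{α/2} + z_β = 1.960 + 0.524 = 2.484.
n = 2 × (2.484 / 0.32)² = 2 × 7.763² = 2 × 60.26 = 120.5.
Round up to the next whole participant.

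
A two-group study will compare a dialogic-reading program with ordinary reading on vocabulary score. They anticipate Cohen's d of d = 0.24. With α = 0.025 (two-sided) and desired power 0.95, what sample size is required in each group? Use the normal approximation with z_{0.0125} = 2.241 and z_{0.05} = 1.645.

n = 525 per group

For two independent groups with equal n: n = 2·((z_{α/2} + z_β) / d)².
z_{α/2} + z_β = 2.241 + 1.645 = 3.886.
n = 2 × (3.886 / 0.24)² = 2 × 16.192² = 2 × 262.17 = 524.3.
Round up to the next whole participant.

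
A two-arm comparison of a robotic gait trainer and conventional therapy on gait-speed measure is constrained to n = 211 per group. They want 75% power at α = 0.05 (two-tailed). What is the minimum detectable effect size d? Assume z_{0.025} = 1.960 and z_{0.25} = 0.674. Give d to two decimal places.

For two independent groups of n = 211 each: d_min = (z_{α/2} + z_β)·√(2/n).
z-sum = 1.960 + 0.674 = 2.634.
d_min = 2.634 × √(2/211) = 2.634 × 0.0974 = 0.256.

d_min ≈ 0.26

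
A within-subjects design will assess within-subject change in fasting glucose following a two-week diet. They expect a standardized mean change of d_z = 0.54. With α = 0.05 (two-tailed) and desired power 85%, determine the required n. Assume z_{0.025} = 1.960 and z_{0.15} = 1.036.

For a paired (one-sample on differences) test: n = ((z_{α/2} + z_β) / d)².
z_{α/2} + z_β = 1.960 + 1.036 = 2.996.
n = (2.996 / 0.54)² = 5.548² = 30.78.
Round up.

n = 31 pairs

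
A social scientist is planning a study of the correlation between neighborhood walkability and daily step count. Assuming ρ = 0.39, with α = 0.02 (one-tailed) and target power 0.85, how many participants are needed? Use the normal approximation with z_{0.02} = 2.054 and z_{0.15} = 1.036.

Fisher's z: C = ½·ln((1+r)/(1−r)) = ½·ln(2.2787) = 0.4118.
n = ((z_{α} + z_β)/C)² + 3.
(2.054 + 1.036) / 0.4118 = 3.090 / 0.4118 = 7.504.
n = 7.504² + 3 = 56.30 + 3 = 59.3.
Round up.

n = 60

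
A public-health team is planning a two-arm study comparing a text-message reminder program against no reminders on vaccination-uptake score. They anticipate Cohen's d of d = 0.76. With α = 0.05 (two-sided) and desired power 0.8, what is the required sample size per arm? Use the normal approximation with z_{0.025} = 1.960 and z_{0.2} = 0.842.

For two independent groups with equal n: n = 2·((z_{α/2} + z_β) / d)².
z_{α/2} + z_β = 1.960 + 0.842 = 2.802.
n = 2 × (2.802 / 0.76)² = 2 × 3.687² = 2 × 13.59 = 27.2.
Round up to the next whole participant.

n = 28 per group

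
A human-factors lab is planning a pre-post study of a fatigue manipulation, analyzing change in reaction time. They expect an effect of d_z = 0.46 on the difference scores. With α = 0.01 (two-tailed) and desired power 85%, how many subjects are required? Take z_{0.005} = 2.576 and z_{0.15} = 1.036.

For a paired (one-sample on differences) test: n = ((z_{α/2} + z_β) / d)².
z_{α/2} + z_β = 2.576 + 1.036 = 3.612.
n = (3.612 / 0.46)² = 7.852² = 61.66.
Round up.

n = 62 pairs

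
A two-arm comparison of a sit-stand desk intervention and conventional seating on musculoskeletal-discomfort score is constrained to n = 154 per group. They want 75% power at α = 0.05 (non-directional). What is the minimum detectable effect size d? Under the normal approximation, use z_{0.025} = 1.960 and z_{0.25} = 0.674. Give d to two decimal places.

For two independent groups of n = 154 each: d_min = (z_{α/2} + z_β)·√(2/n).
z-sum = 1.960 + 0.674 = 2.634.
d_min = 2.634 × √(2/154) = 2.634 × 0.1140 = 0.300.

d_min ≈ 0.30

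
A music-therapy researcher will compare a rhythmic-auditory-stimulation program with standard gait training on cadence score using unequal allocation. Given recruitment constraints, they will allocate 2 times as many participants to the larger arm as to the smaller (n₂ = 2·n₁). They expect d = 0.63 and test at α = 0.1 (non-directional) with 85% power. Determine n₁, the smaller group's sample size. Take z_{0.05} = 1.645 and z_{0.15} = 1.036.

With allocation ratio k = n₂/n₁ = 2, Var(x̄₁−x̄₂) = σ²(1/n₁ + 1/(k·n₁)) = σ²·(k+1)/(k·n₁).
So n₁ = (1 + 1/k)·((z_{α/2} + z_β)/d)² = 1.500 × (2.681/0.63)².
n₁ = 1.500 × 18.11 = 27.2.
Round up: n₁ = 28, giving n₂ = 2 × 28 = 56.

n₁ = 28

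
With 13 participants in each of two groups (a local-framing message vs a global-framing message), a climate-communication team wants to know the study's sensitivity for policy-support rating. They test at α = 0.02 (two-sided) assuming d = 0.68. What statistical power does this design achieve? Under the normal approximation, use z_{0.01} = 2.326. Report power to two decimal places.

For two equal groups, power = Φ(d·√(n/2) − z_{α/2}).
d·√(n/2) = 0.68 × √(13/2) = 0.68 × 2.550 = 1.734.
z_β = 1.734 − 2.326 = -0.592.
Power = Φ(-0.592) = 0.277.

power ≈ 0.28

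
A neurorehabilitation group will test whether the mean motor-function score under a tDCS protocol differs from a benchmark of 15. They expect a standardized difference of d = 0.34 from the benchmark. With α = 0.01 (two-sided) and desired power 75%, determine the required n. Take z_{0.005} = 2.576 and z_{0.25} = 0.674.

For a one-sample test: n = ((z_{α/2} + z_β) / d)².
z_{α/2} + z_β = 2.576 + 0.674 = 3.250.
n = (3.250 / 0.34)² = 9.559² = 91.37.
Round up.

n = 92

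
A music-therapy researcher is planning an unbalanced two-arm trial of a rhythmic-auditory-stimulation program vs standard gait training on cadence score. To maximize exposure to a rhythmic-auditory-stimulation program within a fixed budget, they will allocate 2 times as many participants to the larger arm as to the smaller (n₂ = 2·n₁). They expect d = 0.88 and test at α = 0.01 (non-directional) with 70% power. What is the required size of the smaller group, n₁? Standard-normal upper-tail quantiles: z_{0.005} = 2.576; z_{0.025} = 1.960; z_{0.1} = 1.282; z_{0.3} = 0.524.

n₁ = 19

With allocation ratio k = n₂/n₁ = 2, Var(x̄₁−x̄₂) = σ²(1/n₁ + 1/(k·n₁)) = σ²·(k+1)/(k·n₁).
So n₁ = (1 + 1/k)·((z_{α/2} + z_β)/d)² = 1.500 × (3.100/0.88)².
n₁ = 1.500 × 12.41 = 18.6.
Round up: n₁ = 19, giving n₂ = 2 × 19 = 38.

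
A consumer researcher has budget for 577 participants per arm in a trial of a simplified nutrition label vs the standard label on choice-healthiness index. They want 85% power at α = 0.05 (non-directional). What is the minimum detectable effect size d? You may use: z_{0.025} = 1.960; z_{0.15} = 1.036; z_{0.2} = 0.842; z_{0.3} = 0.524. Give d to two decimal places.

For two independent groups of n = 577 each: d_min = (z_{α/2} + z_β)·√(2/n).
z-sum = 1.960 + 1.036 = 2.996.
d_min = 2.996 × √(2/577) = 2.996 × 0.0589 = 0.176.

d_min ≈ 0.18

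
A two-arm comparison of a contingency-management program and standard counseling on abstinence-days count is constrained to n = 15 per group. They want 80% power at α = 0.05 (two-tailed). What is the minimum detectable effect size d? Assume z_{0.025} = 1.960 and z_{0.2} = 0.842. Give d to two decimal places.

d_min ≈ 1.02

For two independent groups of n = 15 each: d_min = (z_{α/2} + z_β)·√(2/n).
z-sum = 1.960 + 0.842 = 2.802.
d_min = 2.802 × √(2/15) = 2.802 × 0.3651 = 1.023.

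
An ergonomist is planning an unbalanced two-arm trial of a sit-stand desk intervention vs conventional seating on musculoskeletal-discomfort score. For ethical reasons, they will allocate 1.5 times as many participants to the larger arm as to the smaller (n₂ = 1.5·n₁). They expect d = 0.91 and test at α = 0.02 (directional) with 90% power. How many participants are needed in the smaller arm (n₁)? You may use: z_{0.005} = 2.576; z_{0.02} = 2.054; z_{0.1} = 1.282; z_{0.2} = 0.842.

With allocation ratio k = n₂/n₁ = 1.5, Var(x̄₁−x̄₂) = σ²(1/n₁ + 1/(k·n₁)) = σ²·(k+1)/(k·n₁).
So n₁ = (1 + 1/k)·((z_{α} + z_β)/d)² = 1.667 × (3.336/0.91)².
n₁ = 1.667 × 13.44 = 22.4.
Round up: n₁ = 23, giving n₂ = ⌈1.5 × 23⌉ = ⌈34.5⌉ = 35.

n₁ = 23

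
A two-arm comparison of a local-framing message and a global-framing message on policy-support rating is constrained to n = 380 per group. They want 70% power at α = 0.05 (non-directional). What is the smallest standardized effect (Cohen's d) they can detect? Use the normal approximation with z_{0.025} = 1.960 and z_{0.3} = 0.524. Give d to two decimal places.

d_min ≈ 0.18

For two independent groups of n = 380 each: d_min = (z_{α/2} + z_β)·√(2/n).
z-sum = 1.960 + 0.524 = 2.484.
d_min = 2.484 × √(2/380) = 2.484 × 0.0725 = 0.180.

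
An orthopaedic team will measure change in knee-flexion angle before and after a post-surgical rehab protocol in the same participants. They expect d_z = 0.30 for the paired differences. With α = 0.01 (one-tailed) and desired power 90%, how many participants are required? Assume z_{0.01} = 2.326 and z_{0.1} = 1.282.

For a paired (one-sample on differences) test: n = ((z_{α} + z_β) / d)².
z_{α} + z_β = 2.326 + 1.282 = 3.608.
n = (3.608 / 0.30)² = 12.027² = 144.64.
Round up.

n = 145 pairs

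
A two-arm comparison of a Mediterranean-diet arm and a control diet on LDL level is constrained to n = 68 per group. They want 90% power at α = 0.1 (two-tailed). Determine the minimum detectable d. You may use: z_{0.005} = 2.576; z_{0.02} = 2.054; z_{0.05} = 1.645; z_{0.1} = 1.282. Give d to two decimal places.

d_min ≈ 0.50

For two independent groups of n = 68 each: d_min = (z_{α/2} + z_β)·√(2/n).
z-sum = 1.645 + 1.282 = 2.927.
d_min = 2.927 × √(2/68) = 2.927 × 0.1715 = 0.502.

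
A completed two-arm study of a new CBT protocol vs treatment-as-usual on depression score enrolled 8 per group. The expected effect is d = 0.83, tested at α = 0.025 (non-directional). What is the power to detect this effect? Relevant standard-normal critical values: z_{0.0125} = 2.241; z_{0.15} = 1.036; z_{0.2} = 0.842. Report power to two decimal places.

For two equal groups, power = Φ(d·√(n/2) − z_{α/2}).
d·√(n/2) = 0.83 × √(8/2) = 0.83 × 2.000 = 1.660.
z_β = 1.660 − 2.241 = -0.581.
Power = Φ(-0.581) = 0.281.

power ≈ 0.28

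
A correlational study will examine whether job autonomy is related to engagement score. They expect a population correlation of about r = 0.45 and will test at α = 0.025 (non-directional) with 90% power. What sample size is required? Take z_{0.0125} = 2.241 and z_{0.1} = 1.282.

n = 56

Fisher's z: C = ½·ln((1+r)/(1−r)) = ½·ln(2.6364) = 0.4847.
n = ((z_{α/2} + z_β)/C)² + 3.
(2.241 + 1.282) / 0.4847 = 3.523 / 0.4847 = 7.268.
n = 7.268² + 3 = 52.83 + 3 = 55.8.
Round up.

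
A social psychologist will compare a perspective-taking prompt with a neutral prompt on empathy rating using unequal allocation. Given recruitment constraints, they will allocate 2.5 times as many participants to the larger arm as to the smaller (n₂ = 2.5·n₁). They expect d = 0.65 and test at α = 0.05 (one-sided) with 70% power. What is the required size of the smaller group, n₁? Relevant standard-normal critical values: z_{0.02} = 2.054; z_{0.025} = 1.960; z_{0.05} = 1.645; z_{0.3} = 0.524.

With allocation ratio k = n₂/n₁ = 2.5, Var(x̄₁−x̄₂) = σ²(1/n₁ + 1/(k·n₁)) = σ²·(k+1)/(k·n₁).
So n₁ = (1 + 1/k)·((z_{α} + z_β)/d)² = 1.400 × (2.169/0.65)².
n₁ = 1.400 × 11.14 = 15.6.
Round up: n₁ = 16, giving n₂ = 2.5 × 16 = 40.

n₁ = 16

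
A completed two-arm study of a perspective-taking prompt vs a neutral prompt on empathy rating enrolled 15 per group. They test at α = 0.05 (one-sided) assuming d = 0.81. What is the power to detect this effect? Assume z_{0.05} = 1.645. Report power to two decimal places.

For two equal groups, power = Φ(d·√(n/2) − z_{α}).
d·√(n/2) = 0.81 × √(15/2) = 0.81 × 2.739 = 2.218.
z_β = 2.218 − 1.645 = 0.573.
Power = Φ(0.573) = 0.717.

power ≈ 0.72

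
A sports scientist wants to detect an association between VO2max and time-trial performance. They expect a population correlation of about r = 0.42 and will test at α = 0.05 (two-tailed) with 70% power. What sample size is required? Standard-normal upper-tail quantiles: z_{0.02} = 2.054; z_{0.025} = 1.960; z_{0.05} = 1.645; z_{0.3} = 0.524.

Fisher's z: C = ½·ln((1+r)/(1−r)) = ½·ln(2.4483) = 0.4477.
n = ((z_{α/2} + z_β)/C)² + 3.
(1.960 + 0.524) / 0.4477 = 2.484 / 0.4477 = 5.548.
n = 5.548² + 3 = 30.78 + 3 = 33.8.
Round up.

n = 34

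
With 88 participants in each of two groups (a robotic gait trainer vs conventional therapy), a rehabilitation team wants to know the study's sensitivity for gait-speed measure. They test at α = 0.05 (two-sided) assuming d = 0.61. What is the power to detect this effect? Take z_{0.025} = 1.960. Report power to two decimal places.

For two equal groups, power = Φ(d·√(n/2) − z_{α/2}).
d·√(n/2) = 0.61 × √(88/2) = 0.61 × 6.633 = 4.046.
z_β = 4.046 − 1.960 = 2.086.
Power = Φ(2.086) = 0.982.

power ≈ 0.98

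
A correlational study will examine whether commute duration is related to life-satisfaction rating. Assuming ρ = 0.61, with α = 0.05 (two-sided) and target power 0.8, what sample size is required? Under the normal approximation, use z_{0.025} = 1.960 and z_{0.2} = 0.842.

Fisher's z: C = ½·ln((1+r)/(1−r)) = ½·ln(4.1282) = 0.7089.
n = ((z_{α/2} + z_β)/C)² + 3.
(1.960 + 0.842) / 0.7089 = 2.802 / 0.7089 = 3.953.
n = 3.953² + 3 = 15.62 + 3 = 18.6.
Round up.

n = 19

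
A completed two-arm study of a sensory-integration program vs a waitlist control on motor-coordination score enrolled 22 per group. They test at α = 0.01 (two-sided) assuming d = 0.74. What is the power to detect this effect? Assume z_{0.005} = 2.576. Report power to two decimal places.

For two equal groups, power = Φ(d·√(n/2) − z_{α/2}).
d·√(n/2) = 0.74 × √(22/2) = 0.74 × 3.317 = 2.454.
z_β = 2.454 − 2.576 = -0.122.
Power = Φ(-0.122) = 0.452.

power ≈ 0.45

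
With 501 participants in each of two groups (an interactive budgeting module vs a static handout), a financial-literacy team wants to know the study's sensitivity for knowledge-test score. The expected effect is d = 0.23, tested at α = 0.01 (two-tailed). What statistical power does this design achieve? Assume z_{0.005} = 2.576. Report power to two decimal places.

For two equal groups, power = Φ(d·√(n/2) − z_{α/2}).
d·√(n/2) = 0.23 × √(501/2) = 0.23 × 15.827 = 3.640.
z_β = 3.640 − 2.576 = 1.064.
Power = Φ(1.064) = 0.856.

power ≈ 0.86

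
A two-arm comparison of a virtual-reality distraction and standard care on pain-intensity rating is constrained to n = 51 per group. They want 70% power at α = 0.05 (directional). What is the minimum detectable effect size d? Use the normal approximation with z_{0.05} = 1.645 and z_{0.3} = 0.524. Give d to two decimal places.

d_min ≈ 0.43

For two independent groups of n = 51 each: d_min = (z_{α} + z_β)·√(2/n).
z-sum = 1.645 + 0.524 = 2.169.
d_min = 2.169 × √(2/51) = 2.169 × 0.1980 = 0.430.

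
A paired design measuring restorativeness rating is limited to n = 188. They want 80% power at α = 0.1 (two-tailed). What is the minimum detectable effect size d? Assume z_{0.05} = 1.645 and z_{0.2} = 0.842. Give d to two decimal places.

For a single sample (or paired design) of n = 188: d_min = (z_{α/2} + z_β)/√n.
z-sum = 1.645 + 0.842 = 2.487.
d_min = 2.487 / √188 = 2.487 / 13.711 = 0.181.

d_min ≈ 0.18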